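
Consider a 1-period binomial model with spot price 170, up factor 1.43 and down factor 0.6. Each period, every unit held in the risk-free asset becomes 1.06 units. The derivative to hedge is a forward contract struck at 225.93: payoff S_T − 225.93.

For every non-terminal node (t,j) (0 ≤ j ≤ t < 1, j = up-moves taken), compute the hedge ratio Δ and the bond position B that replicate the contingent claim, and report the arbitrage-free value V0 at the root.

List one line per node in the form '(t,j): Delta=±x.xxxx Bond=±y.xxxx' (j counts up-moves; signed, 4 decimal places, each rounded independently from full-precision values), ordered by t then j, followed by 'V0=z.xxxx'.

Risk-neutral probability p* = (R−d)/(u−d) = (1.06−0.6)/(1.43−0.6) = 0.5542.
At expiry t=1: V(1,0)=-123.9300, V(1,1)=17.1700
  t=0,j=0: stock 170.0000 → up 243.1000 (V=17.1700), down 102.0000 (V=-123.9300). Price -43.1415; hedge Δ=1.0000, bond B=-213.1415.
Self-financing check: at every node Δ·S+B equals the discounted successor values.

(0,0): Delta=1.0000 Bond=-213.1415
V0=-43.1415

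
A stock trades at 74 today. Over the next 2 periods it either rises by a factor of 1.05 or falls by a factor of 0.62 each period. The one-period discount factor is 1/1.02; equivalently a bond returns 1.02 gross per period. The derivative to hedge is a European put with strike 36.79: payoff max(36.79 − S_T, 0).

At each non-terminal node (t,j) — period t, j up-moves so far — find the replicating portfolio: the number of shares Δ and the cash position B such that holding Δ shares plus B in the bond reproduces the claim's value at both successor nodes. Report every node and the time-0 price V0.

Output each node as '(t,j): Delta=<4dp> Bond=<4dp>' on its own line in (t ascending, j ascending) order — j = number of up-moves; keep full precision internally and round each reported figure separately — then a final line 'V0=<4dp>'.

(0,0): Delta=-0.0179 Bond=1.3664
(1,0): Delta=-0.4230 Bond=19.9763
(1,1): Delta=0.0000 Bond=0.0000
V0=0.0390

No-arbitrage ⇒ martingale measure with p* = (R−d)/(u−d) = 0.9302.
Terminal payoffs: V(2,0)=8.3444, V(2,1)=0.0000, V(2,2)=0.0000
  t=1,j=0: stock 45.8800 → up 48.1740 (V=0.0000), down 28.4456 (V=8.3444). Price 0.5708; hedge Δ=-0.4230, bond B=19.9763.
  t=1,j=1: stock 77.7000 → up 81.5850 (V=0.0000), down 48.1740 (V=0.0000). Price 0.0000; hedge Δ=0.0000, bond B=0.0000.
  t=0,j=0: stock 74.0000 → up 77.7000 (V=0.0000), down 45.8800 (V=0.5708). Price 0.0390; hedge Δ=-0.0179, bond B=1.3664.
Check: Δ(0,0)·S0 + B(0,0) = 0.0390 = V0.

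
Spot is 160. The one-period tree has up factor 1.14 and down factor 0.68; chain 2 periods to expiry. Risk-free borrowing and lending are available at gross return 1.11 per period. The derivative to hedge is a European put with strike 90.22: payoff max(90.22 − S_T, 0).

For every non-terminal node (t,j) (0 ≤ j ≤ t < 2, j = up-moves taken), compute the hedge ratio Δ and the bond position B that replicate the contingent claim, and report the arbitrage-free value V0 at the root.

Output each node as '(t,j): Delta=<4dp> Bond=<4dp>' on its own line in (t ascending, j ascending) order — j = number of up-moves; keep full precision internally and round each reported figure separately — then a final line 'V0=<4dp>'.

No-arbitrage ⇒ martingale measure with p* = (R−d)/(u−d) = 0.9348.
Payoff layer (t=2): V(2,0)=16.2360, V(2,1)=0.0000, V(2,2)=0.0000
  t=1,j=0: stock 108.8000 → up 124.0320 (V=0.0000), down 73.9840 (V=16.2360). Price 0.9539; hedge Δ=-0.3244, bond B=36.2496.
  t=1,j=1: stock 182.4000 → up 207.9360 (V=0.0000), down 124.0320 (V=0.0000). Price 0.0000; hedge Δ=0.0000, bond B=0.0000.
  t=0,j=0: stock 160.0000 → up 182.4000 (V=0.0000), down 108.8000 (V=0.9539). Price 0.0560; hedge Δ=-0.0130, bond B=2.1298.
The time-0 hedge costs 0.0560, which is the no-arbitrage price.

(0,0): Delta=-0.0130 Bond=2.1298
(1,0): Delta=-0.3244 Bond=36.2496
(1,1): Delta=0.0000 Bond=0.0000
V0=0.0560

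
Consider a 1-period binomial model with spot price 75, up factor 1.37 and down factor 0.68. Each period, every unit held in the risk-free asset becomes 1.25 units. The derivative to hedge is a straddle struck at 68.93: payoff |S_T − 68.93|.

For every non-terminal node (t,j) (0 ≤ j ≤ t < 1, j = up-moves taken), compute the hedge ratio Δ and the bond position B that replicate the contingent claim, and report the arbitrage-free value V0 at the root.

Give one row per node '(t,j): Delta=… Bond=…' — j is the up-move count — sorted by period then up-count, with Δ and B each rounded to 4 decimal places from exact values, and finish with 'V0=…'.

The replicating-portfolio and risk-neutral prices coincide; use p* = (1.25−0.68)/(1.37−0.68) = 0.8261 for the latter.
At expiry t=1: V(1,0)=17.9300, V(1,1)=33.8200
  t=0,j=0: stock 75.0000 → up 102.7500 (V=33.8200), down 51.0000 (V=17.9300). Price 24.8452; hedge Δ=0.3071, bond B=1.8162.
The time-0 hedge costs 24.8452, which is the no-arbitrage price.

(0,0): Delta=0.3071 Bond=1.8162
V0=24.8452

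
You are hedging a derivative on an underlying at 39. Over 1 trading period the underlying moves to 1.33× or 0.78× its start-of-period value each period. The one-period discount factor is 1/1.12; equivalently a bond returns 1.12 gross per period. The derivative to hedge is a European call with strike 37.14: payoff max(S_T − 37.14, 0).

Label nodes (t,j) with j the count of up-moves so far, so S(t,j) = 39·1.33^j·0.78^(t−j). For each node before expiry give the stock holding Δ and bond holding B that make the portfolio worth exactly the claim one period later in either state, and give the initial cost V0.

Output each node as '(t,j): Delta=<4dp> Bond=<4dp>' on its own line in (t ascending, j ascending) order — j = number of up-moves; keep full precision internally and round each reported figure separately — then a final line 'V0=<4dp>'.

Under the risk-neutral measure, an up-move has probability p* = (R−d)/(u−d) = 0.6182 and values discount at R = 1.12.
Terminal payoffs: V(1,0)=0.0000, V(1,1)=14.7300
(0,0): S=39.0000. Δ = (V_up−V_dn)/(S_up−S_dn) = (14.7300−0.0000)/(51.8700−30.4200) = 0.6867. V = [p*·14.7300 + (1−p*)·0.0000]/1.12 = 8.1302. B = V − Δ·S = -18.6516.
Each (Δ,B) replicates both successor values, so the strategy is self-financing and V0 is arbitrage-free.

(0,0): Delta=0.6867 Bond=-18.6516
V0=8.1302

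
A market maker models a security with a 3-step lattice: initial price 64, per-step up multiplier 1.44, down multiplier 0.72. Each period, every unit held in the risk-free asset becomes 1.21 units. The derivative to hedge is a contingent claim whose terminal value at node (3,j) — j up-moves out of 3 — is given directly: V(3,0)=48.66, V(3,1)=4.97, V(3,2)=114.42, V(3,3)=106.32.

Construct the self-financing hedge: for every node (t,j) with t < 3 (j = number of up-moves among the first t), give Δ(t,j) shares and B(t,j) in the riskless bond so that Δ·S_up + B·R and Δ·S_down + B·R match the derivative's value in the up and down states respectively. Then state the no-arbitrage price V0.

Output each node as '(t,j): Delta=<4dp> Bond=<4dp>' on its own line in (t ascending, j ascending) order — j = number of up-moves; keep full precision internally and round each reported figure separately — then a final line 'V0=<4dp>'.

Risk-neutral probability p* = (R−d)/(u−d) = (1.21−0.72)/(1.44−0.72) = 0.6806.
Payoff layer (t=3): V(3,0)=48.6600, V(3,1)=4.9700, V(3,2)=114.4200, V(3,3)=106.3200
  t=2,j=0: stock 33.1776 → up 47.7757 (V=4.9700), down 23.8879 (V=48.6600). Price 15.6418; hedge Δ=-1.8290, bond B=76.3223.
  t=2,j=1: stock 66.3552 → up 95.5515 (V=114.4200), down 47.7757 (V=4.9700). Price 65.6668; hedge Δ=2.2909, bond B=-86.3471.
  t=2,j=2: stock 132.7104 → up 191.1030 (V=106.3200), down 95.5515 (V=114.4200). Price 90.0062; hedge Δ=-0.0848, bond B=101.2562.
  t=1,j=0: stock 46.0800 → up 66.3552 (V=65.6668), down 33.1776 (V=15.6418). Price 41.0633; hedge Δ=1.5078, bond B=-28.4159.
  t=1,j=1: stock 92.1600 → up 132.7104 (V=90.0062), down 66.3552 (V=65.6668). Price 67.9596; hedge Δ=0.3668, bond B=34.1548.
  t=0,j=0: stock 64.0000 → up 92.1600 (V=67.9596), down 46.0800 (V=41.0633). Price 49.0642; hedge Δ=0.5837, bond B=11.7082.
Each (Δ,B) replicates both successor values, so the strategy is self-financing and V0 is arbitrage-free.

(0,0): Delta=0.5837 Bond=11.7082
(1,0): Delta=1.5078 Bond=-28.4159
(1,1): Delta=0.3668 Bond=34.1548
(2,0): Delta=-1.8290 Bond=76.3223
(2,1): Delta=2.2909 Bond=-86.3471
(2,2): Delta=-0.0848 Bond=101.2562
V0=49.0642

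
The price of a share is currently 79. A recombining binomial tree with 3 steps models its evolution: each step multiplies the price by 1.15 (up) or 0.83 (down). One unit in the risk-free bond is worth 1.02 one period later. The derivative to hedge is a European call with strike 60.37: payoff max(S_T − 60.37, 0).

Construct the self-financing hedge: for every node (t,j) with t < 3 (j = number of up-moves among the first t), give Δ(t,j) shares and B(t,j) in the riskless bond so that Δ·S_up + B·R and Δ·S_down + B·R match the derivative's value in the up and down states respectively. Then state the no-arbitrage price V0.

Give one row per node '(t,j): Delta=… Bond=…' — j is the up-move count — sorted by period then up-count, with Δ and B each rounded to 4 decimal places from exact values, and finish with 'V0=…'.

Under the risk-neutral measure, an up-move has probability p* = (R−d)/(u−d) = 0.5938 and values discount at R = 1.02.
Terminal values V(3,·): V(3,0)=0.0000, V(3,1)=2.2166, V(3,2)=26.3463, V(3,3)=59.7791
  t=2,j=0: stock 54.4231 → up 62.5866 (V=2.2166), down 45.1712 (V=0.0000). Price 1.2903; hedge Δ=0.1273, bond B=-5.6365.
  t=2,j=1: stock 75.4055 → up 86.7163 (V=26.3463), down 62.5866 (V=2.2166). Price 16.2192; hedge Δ=1.0000, bond B=-59.1863.
  t=2,j=2: stock 104.4775 → up 120.1491 (V=59.7791), down 86.7163 (V=26.3463). Price 45.2912; hedge Δ=1.0000, bond B=-59.1863.
  t=1,j=0: stock 65.5700 → up 75.4055 (V=16.2192), down 54.4231 (V=1.2903). Price 9.9552; hedge Δ=0.7115, bond B=-36.6977.
  t=1,j=1: stock 90.8500 → up 104.4775 (V=45.2912), down 75.4055 (V=16.2192). Price 32.8242; hedge Δ=1.0000, bond B=-58.0258.
  t=0,j=0: stock 79.0000 → up 90.8500 (V=32.8242), down 65.5700 (V=9.9552). Price 23.0723; hedge Δ=0.9046, bond B=-48.3934.
Each (Δ,B) replicates both successor values, so the strategy is self-financing and V0 is arbitrage-free.

(0,0): Delta=0.9046 Bond=-48.3934
(1,0): Delta=0.7115 Bond=-36.6977
(1,1): Delta=1.0000 Bond=-58.0258
(2,0): Delta=0.1273 Bond=-5.6365
(2,1): Delta=1.0000 Bond=-59.1863
(2,2): Delta=1.0000 Bond=-59.1863
V0=23.0723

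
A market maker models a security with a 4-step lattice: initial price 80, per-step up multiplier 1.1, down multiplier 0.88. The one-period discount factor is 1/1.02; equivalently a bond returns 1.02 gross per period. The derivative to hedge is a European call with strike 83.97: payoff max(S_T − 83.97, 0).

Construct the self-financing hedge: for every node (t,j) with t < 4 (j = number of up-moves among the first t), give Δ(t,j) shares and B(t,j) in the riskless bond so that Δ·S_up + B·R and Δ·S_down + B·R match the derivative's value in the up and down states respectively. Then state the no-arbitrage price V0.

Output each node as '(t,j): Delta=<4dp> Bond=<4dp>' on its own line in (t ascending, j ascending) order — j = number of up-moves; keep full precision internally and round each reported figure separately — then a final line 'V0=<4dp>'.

The replicating-portfolio and risk-neutral prices coincide; use p* = (1.02−0.88)/(1.1−0.88) = 0.6364 for the latter.
At expiry t=4: V(4,0)=0.0000, V(4,1)=0.0000, V(4,2)=0.0000, V(4,3)=9.7324, V(4,4)=33.1580
Node (3,0) S=54.5178: V=(p*·0.0000+(1−p*)·0.0000)/1.02=0.0000; Δ=(0.0000−0.0000)/(59.9695−47.9756)=0.0000; B=V−Δ·S=0.0000
Node (3,1) S=68.1472: V=(p*·0.0000+(1−p*)·0.0000)/1.02=0.0000; Δ=(0.0000−0.0000)/(74.9619−59.9695)=0.0000; B=V−Δ·S=0.0000
Node (3,2) S=85.1840: V=(p*·9.7324+(1−p*)·0.0000)/1.02=6.0719; Δ=(9.7324−0.0000)/(93.7024−74.9619)=0.5193; B=V−Δ·S=-38.1663
Node (3,3) S=106.4800: V=(p*·33.1580+(1−p*)·9.7324)/1.02=24.1565; Δ=(33.1580−9.7324)/(117.1280−93.7024)=1.0000; B=V−Δ·S=-82.3235
Node (2,0) S=61.9520: V=(p*·0.0000+(1−p*)·0.0000)/1.02=0.0000; Δ=(0.0000−0.0000)/(68.1472−54.5178)=0.0000; B=V−Δ·S=0.0000
Node (2,1) S=77.4400: V=(p*·6.0719+(1−p*)·0.0000)/1.02=3.7882; Δ=(6.0719−0.0000)/(85.1840−68.1472)=0.3564; B=V−Δ·S=-23.8114
Node (2,2) S=96.8000: V=(p*·24.1565+(1−p*)·6.0719)/1.02=17.2356; Δ=(24.1565−6.0719)/(106.4800−85.1840)=0.8492; B=V−Δ·S=-64.9670
Node (1,0) S=70.4000: V=(p*·3.7882+(1−p*)·0.0000)/1.02=2.3634; Δ=(3.7882−0.0000)/(77.4400−61.9520)=0.2446; B=V−Δ·S=-14.8556
Node (1,1) S=88.0000: V=(p*·17.2356+(1−p*)·3.7882)/1.02=12.1035; Δ=(17.2356−3.7882)/(96.8000−77.4400)=0.6946; B=V−Δ·S=-49.0209
Node (0,0) S=80.0000: V=(p*·12.1035+(1−p*)·2.3634)/1.02=8.3938; Δ=(12.1035−2.3634)/(88.0000−70.4000)=0.5534; B=V−Δ·S=-35.8796
Each (Δ,B) replicates both successor values, so the strategy is self-financing and V0 is arbitrage-free.

(0,0): Delta=0.5534 Bond=-35.8796
(1,0): Delta=0.2446 Bond=-14.8556
(1,1): Delta=0.6946 Bond=-49.0209
(2,0): Delta=0.0000 Bond=0.0000
(2,1): Delta=0.3564 Bond=-23.8114
(2,2): Delta=0.8492 Bond=-64.9670
(3,0): Delta=0.0000 Bond=0.0000
(3,1): Delta=0.0000 Bond=0.0000
(3,2): Delta=0.5193 Bond=-38.1663
(3,3): Delta=1.0000 Bond=-82.3235
V0=8.3938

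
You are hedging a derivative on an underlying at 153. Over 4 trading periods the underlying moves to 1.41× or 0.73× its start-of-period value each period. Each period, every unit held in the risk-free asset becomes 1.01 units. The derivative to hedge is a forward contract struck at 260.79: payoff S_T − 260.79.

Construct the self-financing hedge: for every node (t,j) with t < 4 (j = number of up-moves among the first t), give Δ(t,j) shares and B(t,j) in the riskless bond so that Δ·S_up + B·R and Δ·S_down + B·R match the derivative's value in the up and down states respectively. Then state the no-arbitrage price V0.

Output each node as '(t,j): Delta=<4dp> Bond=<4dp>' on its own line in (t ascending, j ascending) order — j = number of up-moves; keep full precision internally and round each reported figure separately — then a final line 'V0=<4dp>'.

(0,0): Delta=1.0000 Bond=-250.6141
(1,0): Delta=1.0000 Bond=-253.1202
(1,1): Delta=1.0000 Bond=-253.1202
(2,0): Delta=1.0000 Bond=-255.6514
(2,1): Delta=1.0000 Bond=-255.6514
(2,2): Delta=1.0000 Bond=-255.6514
(3,0): Delta=1.0000 Bond=-258.2079
(3,1): Delta=1.0000 Bond=-258.2079
(3,2): Delta=1.0000 Bond=-258.2079
(3,3): Delta=1.0000 Bond=-258.2079
V0=-97.6141

No-arbitrage ⇒ martingale measure with p* = (R−d)/(u−d) = 0.4118.
Payoff layer (t=4): V(4,0)=-217.3407, V(4,1)=-176.8674, V(4,2)=-98.6929, V(4,3)=52.3018, V(4,4)=343.9489
  t=3,j=0: stock 59.5196 → up 83.9226 (V=-176.8674), down 43.4493 (V=-217.3407). Price -198.6883; hedge Δ=1.0000, bond B=-258.2079.
  t=3,j=1: stock 114.9625 → up 162.0971 (V=-98.6929), down 83.9226 (V=-176.8674). Price -143.2454; hedge Δ=1.0000, bond B=-258.2079.
  t=3,j=2: stock 222.0509 → up 313.0918 (V=52.3018), down 162.0971 (V=-98.6929). Price -36.1570; hedge Δ=1.0000, bond B=-258.2079.
  t=3,j=3: stock 428.8928 → up 604.7389 (V=343.9489), down 313.0918 (V=52.3018). Price 170.6849; hedge Δ=1.0000, bond B=-258.2079.
  t=2,j=0: stock 81.5337 → up 114.9625 (V=-143.2454), down 59.5196 (V=-198.6883). Price -174.1177; hedge Δ=1.0000, bond B=-255.6514.
  t=2,j=1: stock 157.4829 → up 222.0509 (V=-36.1570), down 114.9625 (V=-143.2454). Price -98.1685; hedge Δ=1.0000, bond B=-255.6514.
  t=2,j=2: stock 304.1793 → up 428.8928 (V=170.6849), down 222.0509 (V=-36.1570). Price 48.5279; hedge Δ=1.0000, bond B=-255.6514.
  t=1,j=0: stock 111.6900 → up 157.4829 (V=-98.1685), down 81.5337 (V=-174.1177). Price -141.4302; hedge Δ=1.0000, bond B=-253.1202.
  t=1,j=1: stock 215.7300 → up 304.1793 (V=48.5279), down 157.4829 (V=-98.1685). Price -37.3902; hedge Δ=1.0000, bond B=-253.1202.
  t=0,j=0: stock 153.0000 → up 215.7300 (V=-37.3902), down 111.6900 (V=-141.4302). Price -97.6141; hedge Δ=1.0000, bond B=-250.6141.
Self-financing check: at every node Δ·S+B equals the discounted successor values.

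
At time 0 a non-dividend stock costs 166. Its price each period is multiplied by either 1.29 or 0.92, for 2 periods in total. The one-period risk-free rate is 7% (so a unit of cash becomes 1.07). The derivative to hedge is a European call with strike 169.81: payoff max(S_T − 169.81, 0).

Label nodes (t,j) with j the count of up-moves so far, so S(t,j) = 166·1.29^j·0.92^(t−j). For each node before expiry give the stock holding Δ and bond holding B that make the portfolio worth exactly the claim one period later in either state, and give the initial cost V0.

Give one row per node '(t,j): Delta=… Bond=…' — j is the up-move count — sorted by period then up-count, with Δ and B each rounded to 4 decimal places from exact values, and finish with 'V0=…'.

(0,0): Delta=0.7348 Bond=-95.2520
(1,0): Delta=0.4813 Bond=-63.2051
(1,1): Delta=1.0000 Bond=-158.7009
V0=26.7315

The replicating-portfolio and risk-neutral prices coincide; use p* = (1.07−0.92)/(1.29−0.92) = 0.4054 for the latter.
Terminal values V(2,·): V(2,0)=0.0000, V(2,1)=27.1988, V(2,2)=106.4306
(1,0): S=152.7200. Δ = (V_up−V_dn)/(S_up−S_dn) = (27.1988−0.0000)/(197.0088−140.5024) = 0.4813. V = [p*·27.1988 + (1−p*)·0.0000]/1.07 = 10.3052. B = V − Δ·S = -63.2051.
(1,1): S=214.1400. Δ = (V_up−V_dn)/(S_up−S_dn) = (106.4306−27.1988)/(276.2406−197.0088) = 1.0000. V = [p*·106.4306 + (1−p*)·27.1988]/1.07 = 55.4391. B = V − Δ·S = -158.7009.
(0,0): S=166.0000. Δ = (V_up−V_dn)/(S_up−S_dn) = (55.4391−10.3052)/(214.1400−152.7200) = 0.7348. V = [p*·55.4391 + (1−p*)·10.3052]/1.07 = 26.7315. B = V − Δ·S = -95.2520.
Each (Δ,B) replicates both successor values, so the strategy is self-financing and V0 is arbitrage-free.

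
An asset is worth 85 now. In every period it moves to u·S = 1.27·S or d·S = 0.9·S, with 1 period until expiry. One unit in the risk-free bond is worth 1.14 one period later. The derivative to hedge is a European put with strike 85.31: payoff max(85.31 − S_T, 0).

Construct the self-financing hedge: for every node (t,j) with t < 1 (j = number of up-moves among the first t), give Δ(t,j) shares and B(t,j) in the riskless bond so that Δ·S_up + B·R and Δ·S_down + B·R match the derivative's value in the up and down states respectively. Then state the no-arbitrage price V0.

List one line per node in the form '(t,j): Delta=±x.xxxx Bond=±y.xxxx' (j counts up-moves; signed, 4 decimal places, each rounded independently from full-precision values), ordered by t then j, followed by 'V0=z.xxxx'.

(0,0): Delta=-0.2801 Bond=26.5261
V0=2.7153

No-arbitrage ⇒ martingale measure with p* = (R−d)/(u−d) = 0.6486.
Terminal values V(1,·): V(1,0)=8.8100, V(1,1)=0.0000
(0,0): S=85.0000. Δ = (V_up−V_dn)/(S_up−S_dn) = (0.0000−8.8100)/(107.9500−76.5000) = -0.2801. V = [p*·0.0000 + (1−p*)·8.8100]/1.14 = 2.7153. B = V − Δ·S = 26.5261.
Self-financing check: at every node Δ·S+B equals the discounted successor values.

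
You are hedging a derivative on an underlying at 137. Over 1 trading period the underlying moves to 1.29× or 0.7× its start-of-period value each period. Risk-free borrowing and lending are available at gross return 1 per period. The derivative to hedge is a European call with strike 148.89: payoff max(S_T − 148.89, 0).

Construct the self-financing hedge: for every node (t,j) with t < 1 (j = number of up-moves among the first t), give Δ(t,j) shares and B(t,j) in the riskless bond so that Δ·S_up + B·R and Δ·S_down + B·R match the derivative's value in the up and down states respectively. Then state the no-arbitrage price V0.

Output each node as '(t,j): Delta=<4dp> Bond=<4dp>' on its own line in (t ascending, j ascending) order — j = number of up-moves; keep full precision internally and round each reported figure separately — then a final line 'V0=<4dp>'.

No-arbitrage ⇒ martingale measure with p* = (R−d)/(u−d) = 0.5085.
Terminal values V(1,·): V(1,0)=0.0000, V(1,1)=27.8400
Node (0,0) S=137.0000: V=(p*·27.8400+(1−p*)·0.0000)/1=14.1559; Δ=(27.8400−0.0000)/(176.7300−95.9000)=0.3444; B=V−Δ·S=-33.0305
Check: Δ(0,0)·S0 + B(0,0) = 14.1559 = V0.

(0,0): Delta=0.3444 Bond=-33.0305
V0=14.1559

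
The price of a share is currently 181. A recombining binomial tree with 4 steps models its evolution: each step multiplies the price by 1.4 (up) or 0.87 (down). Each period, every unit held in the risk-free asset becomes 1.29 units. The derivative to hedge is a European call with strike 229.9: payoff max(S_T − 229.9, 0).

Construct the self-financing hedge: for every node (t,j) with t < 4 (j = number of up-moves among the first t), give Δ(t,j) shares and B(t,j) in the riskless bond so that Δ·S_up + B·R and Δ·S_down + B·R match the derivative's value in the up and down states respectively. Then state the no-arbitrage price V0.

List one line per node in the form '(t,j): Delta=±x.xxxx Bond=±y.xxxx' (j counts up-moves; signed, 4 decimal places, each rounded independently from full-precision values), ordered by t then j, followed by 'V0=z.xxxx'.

(0,0): Delta=0.9659 Bond=-76.1198
(1,0): Delta=0.8311 Bond=-76.9674
(1,1): Delta=0.9879 Bond=-103.7540
(2,0): Delta=0.3267 Bond=-30.1874
(2,1): Delta=0.9132 Bond=-117.3858
(2,2): Delta=1.0000 Bond=-138.1528
(3,0): Delta=0.0000 Bond=0.0000
(3,1): Delta=0.3799 Bond=-49.1407
(3,2): Delta=1.0000 Bond=-178.2171
(3,3): Delta=1.0000 Bond=-178.2171
V0=98.7101

The replicating-portfolio and risk-neutral prices coincide; use p* = (1.29−0.87)/(1.4−0.87) = 0.7925 for the latter.
Terminal payoffs: V(4,0)=0.0000, V(4,1)=0.0000, V(4,2)=38.6178, V(4,3)=202.1977, V(4,4)=465.4296
  t=3,j=0: stock 119.1890 → up 166.8647 (V=0.0000), down 103.6945 (V=0.0000). Price 0.0000; hedge Δ=0.0000, bond B=0.0000.
  t=3,j=1: stock 191.7985 → up 268.5178 (V=38.6178), down 166.8647 (V=0.0000). Price 23.7231; hedge Δ=0.3799, bond B=-49.1407.
  t=3,j=2: stock 308.6412 → up 432.0977 (V=202.1977), down 268.5178 (V=38.6178). Price 130.4241; hedge Δ=1.0000, bond B=-178.2171.
  t=3,j=3: stock 496.6640 → up 695.3296 (V=465.4296), down 432.0977 (V=202.1977). Price 318.4469; hedge Δ=1.0000, bond B=-178.2171.
  t=2,j=0: stock 136.9989 → up 191.7985 (V=23.7231), down 119.1890 (V=0.0000). Price 14.5732; hedge Δ=0.3267, bond B=-30.1874.
  t=2,j=1: stock 220.4580 → up 308.6412 (V=130.4241), down 191.7985 (V=23.7231). Price 83.9369; hedge Δ=0.9132, bond B=-117.3858.
  t=2,j=2: stock 354.7600 → up 496.6640 (V=318.4469), down 308.6412 (V=130.4241). Price 216.6072; hedge Δ=1.0000, bond B=-138.1528.
  t=1,j=0: stock 157.4700 → up 220.4580 (V=83.9369), down 136.9989 (V=14.5732). Price 53.9075; hedge Δ=0.8311, bond B=-76.9674.
  t=1,j=1: stock 253.4000 → up 354.7600 (V=216.6072), down 220.4580 (V=83.9369). Price 146.5674; hedge Δ=0.9879, bond B=-103.7540.
  t=0,j=0: stock 181.0000 → up 253.4000 (V=146.5674), down 157.4700 (V=53.9075). Price 98.7101; hedge Δ=0.9659, bond B=-76.1198.
Check: Δ(0,0)·S0 + B(0,0) = 98.7101 = V0.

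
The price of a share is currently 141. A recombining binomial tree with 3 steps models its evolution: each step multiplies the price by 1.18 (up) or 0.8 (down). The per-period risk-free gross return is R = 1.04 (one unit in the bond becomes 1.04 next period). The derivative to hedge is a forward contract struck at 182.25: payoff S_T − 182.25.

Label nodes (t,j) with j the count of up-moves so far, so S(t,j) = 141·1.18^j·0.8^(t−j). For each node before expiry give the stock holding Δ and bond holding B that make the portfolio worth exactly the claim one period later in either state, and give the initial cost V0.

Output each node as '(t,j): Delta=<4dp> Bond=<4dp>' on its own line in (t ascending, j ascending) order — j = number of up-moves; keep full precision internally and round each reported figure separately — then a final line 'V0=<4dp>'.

(0,0): Delta=1.0000 Bond=-162.0196
(1,0): Delta=1.0000 Bond=-168.5004
(1,1): Delta=1.0000 Bond=-168.5004
(2,0): Delta=1.0000 Bond=-175.2404
(2,1): Delta=1.0000 Bond=-175.2404
(2,2): Delta=1.0000 Bond=-175.2404
V0=-21.0196

No-arbitrage ⇒ martingale measure with p* = (R−d)/(u−d) = 0.6316.
Terminal values V(3,·): V(3,0)=-110.0580, V(3,1)=-75.7668, V(3,2)=-25.1873, V(3,3)=49.4175
Node (2,0) S=90.2400: V=(p*·-75.7668+(1−p*)·-110.0580)/1.04=-85.0004; Δ=(-75.7668−-110.0580)/(106.4832−72.1920)=1.0000; B=V−Δ·S=-175.2404
Node (2,1) S=133.1040: V=(p*·-25.1873+(1−p*)·-75.7668)/1.04=-42.1364; Δ=(-25.1873−-75.7668)/(157.0627−106.4832)=1.0000; B=V−Δ·S=-175.2404
Node (2,2) S=196.3284: V=(p*·49.4175+(1−p*)·-25.1873)/1.04=21.0880; Δ=(49.4175−-25.1873)/(231.6675−157.0627)=1.0000; B=V−Δ·S=-175.2404
Node (1,0) S=112.8000: V=(p*·-42.1364+(1−p*)·-85.0004)/1.04=-55.7004; Δ=(-42.1364−-85.0004)/(133.1040−90.2400)=1.0000; B=V−Δ·S=-168.5004
Node (1,1) S=166.3800: V=(p*·21.0880+(1−p*)·-42.1364)/1.04=-2.1204; Δ=(21.0880−-42.1364)/(196.3284−133.1040)=1.0000; B=V−Δ·S=-168.5004
Node (0,0) S=141.0000: V=(p*·-2.1204+(1−p*)·-55.7004)/1.04=-21.0196; Δ=(-2.1204−-55.7004)/(166.3800−112.8000)=1.0000; B=V−Δ·S=-162.0196
Self-financing check: at every node Δ·S+B equals the discounted successor values.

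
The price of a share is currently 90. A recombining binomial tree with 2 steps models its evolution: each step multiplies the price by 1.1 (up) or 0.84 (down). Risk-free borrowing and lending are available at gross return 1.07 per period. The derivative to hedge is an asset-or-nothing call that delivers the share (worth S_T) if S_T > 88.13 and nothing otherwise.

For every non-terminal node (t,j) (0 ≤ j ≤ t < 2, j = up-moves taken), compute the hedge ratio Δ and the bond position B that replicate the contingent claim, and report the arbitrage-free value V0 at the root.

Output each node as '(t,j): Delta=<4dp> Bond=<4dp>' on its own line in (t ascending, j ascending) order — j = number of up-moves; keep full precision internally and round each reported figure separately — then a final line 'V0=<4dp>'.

Since d<R<u, set p* = (R−d)/(u−d) = 0.8846; price each node as the discounted p*-expectation of its children.
Payoff layer (t=2): V(2,0)=0.0000, V(2,1)=0.0000, V(2,2)=108.9000
  t=1,j=0: stock 75.6000 → up 83.1600 (V=0.0000), down 63.5040 (V=0.0000). Price 0.0000; hedge Δ=0.0000, bond B=0.0000.
  t=1,j=1: stock 99.0000 → up 108.9000 (V=108.9000), down 83.1600 (V=0.0000). Price 90.0324; hedge Δ=4.2308, bond B=-328.8138.
  t=0,j=0: stock 90.0000 → up 99.0000 (V=90.0324), down 75.6000 (V=0.0000). Price 74.4336; hedge Δ=3.8475, bond B=-271.8446.
Each (Δ,B) replicates both successor values, so the strategy is self-financing and V0 is arbitrage-free.

(0,0): Delta=3.8475 Bond=-271.8446
(1,0): Delta=0.0000 Bond=0.0000
(1,1): Delta=4.2308 Bond=-328.8138
V0=74.4336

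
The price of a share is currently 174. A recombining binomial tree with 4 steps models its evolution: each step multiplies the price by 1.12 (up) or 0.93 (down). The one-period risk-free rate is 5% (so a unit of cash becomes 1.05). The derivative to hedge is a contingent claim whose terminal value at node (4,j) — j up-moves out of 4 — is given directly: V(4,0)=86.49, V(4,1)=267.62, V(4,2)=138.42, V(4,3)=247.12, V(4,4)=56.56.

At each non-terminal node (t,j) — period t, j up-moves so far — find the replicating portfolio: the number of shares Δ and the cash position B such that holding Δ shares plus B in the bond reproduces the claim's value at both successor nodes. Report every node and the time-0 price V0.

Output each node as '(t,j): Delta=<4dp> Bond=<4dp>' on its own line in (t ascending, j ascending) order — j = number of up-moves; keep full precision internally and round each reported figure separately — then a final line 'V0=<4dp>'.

No-arbitrage ⇒ martingale measure with p* = (R−d)/(u−d) = 0.6316.
Terminal payoffs: V(4,0)=86.4900, V(4,1)=267.6200, V(4,2)=138.4200, V(4,3)=247.1200, V(4,4)=56.5600
Node (3,0) S=139.9581: V=(p*·267.6200+(1−p*)·86.4900)/1.05=191.3218; Δ=(267.6200−86.4900)/(156.7531−130.1610)=6.8114; B=V−Δ·S=-761.9940
Node (3,1) S=168.5517: V=(p*·138.4200+(1−p*)·267.6200)/1.05=177.1619; Δ=(138.4200−267.6200)/(188.7779−156.7531)=-4.0344; B=V−Δ·S=857.1619
Node (3,2) S=202.9870: V=(p*·247.1200+(1−p*)·138.4200)/1.05=197.2120; Δ=(247.1200−138.4200)/(227.3454−188.7779)=2.8184; B=V−Δ·S=-374.8932
Node (3,3) S=244.4575: V=(p*·56.5600+(1−p*)·247.1200)/1.05=120.7298; Δ=(56.5600−247.1200)/(273.7924−227.3454)=-4.1027; B=V−Δ·S=1123.6772
Node (2,0) S=150.4926: V=(p*·177.1619+(1−p*)·191.3218)/1.05=173.6940; Δ=(177.1619−191.3218)/(168.5517−139.9581)=-0.4952; B=V−Δ·S=248.2198
Node (2,1) S=181.2384: V=(p*·197.2120+(1−p*)·177.1619)/1.05=180.7858; Δ=(197.2120−177.1619)/(202.9870−168.5517)=0.5823; B=V−Δ·S=75.2589
Node (2,2) S=218.2656: V=(p*·120.7298+(1−p*)·197.2120)/1.05=141.8166; Δ=(120.7298−197.2120)/(244.4575−202.9870)=-1.8443; B=V−Δ·S=544.3546
Node (1,0) S=161.8200: V=(p*·180.7858+(1−p*)·173.6940)/1.05=169.6886; Δ=(180.7858−173.6940)/(181.2384−150.4926)=0.2307; B=V−Δ·S=132.3632
Node (1,1) S=194.8800: V=(p*·141.8166+(1−p*)·180.7858)/1.05=148.7369; Δ=(141.8166−180.7858)/(218.2656−181.2384)=-1.0524; B=V−Δ·S=353.8379
Node (0,0) S=174.0000: V=(p*·148.7369+(1−p*)·169.6886)/1.05=149.0057; Δ=(148.7369−169.6886)/(194.8800−161.8200)=-0.6337; B=V−Δ·S=259.2781
Check: Δ(0,0)·S0 + B(0,0) = 149.0057 = V0.

(0,0): Delta=-0.6337 Bond=259.2781
(1,0): Delta=0.2307 Bond=132.3632
(1,1): Delta=-1.0524 Bond=353.8379
(2,0): Delta=-0.4952 Bond=248.2198
(2,1): Delta=0.5823 Bond=75.2589
(2,2): Delta=-1.8443 Bond=544.3546
(3,0): Delta=6.8114 Bond=-761.9940
(3,1): Delta=-4.0344 Bond=857.1619
(3,2): Delta=2.8184 Bond=-374.8932
(3,3): Delta=-4.1027 Bond=1123.6772
V0=149.0057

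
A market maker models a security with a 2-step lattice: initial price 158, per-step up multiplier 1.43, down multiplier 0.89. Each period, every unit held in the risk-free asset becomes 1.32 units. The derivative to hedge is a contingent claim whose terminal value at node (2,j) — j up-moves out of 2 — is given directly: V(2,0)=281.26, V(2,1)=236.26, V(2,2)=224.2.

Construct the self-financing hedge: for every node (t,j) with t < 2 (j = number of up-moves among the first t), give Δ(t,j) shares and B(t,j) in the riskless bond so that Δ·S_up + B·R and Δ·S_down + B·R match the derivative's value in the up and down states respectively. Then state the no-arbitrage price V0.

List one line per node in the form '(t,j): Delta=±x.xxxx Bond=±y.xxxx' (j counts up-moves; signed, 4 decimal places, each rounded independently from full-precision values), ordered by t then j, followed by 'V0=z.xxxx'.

Risk-neutral probability p* = (R−d)/(u−d) = (1.32−0.89)/(1.43−0.89) = 0.7963.
At expiry t=2: V(2,0)=281.2600, V(2,1)=236.2600, V(2,2)=224.2000
(1,0): S=140.6200. Δ = (V_up−V_dn)/(S_up−S_dn) = (236.2600−281.2600)/(201.0866−125.1518) = -0.5926. V = [p*·236.2600 + (1−p*)·281.2600]/1.32 = 185.9293. B = V − Δ·S = 269.2626.
(1,1): S=225.9400. Δ = (V_up−V_dn)/(S_up−S_dn) = (224.2000−236.2600)/(323.0942−201.0866) = -0.0988. V = [p*·224.2000 + (1−p*)·236.2600]/1.32 = 171.7096. B = V − Δ·S = 194.0429.
(0,0): S=158.0000. Δ = (V_up−V_dn)/(S_up−S_dn) = (171.7096−185.9293)/(225.9400−140.6200) = -0.1667. V = [p*·171.7096 + (1−p*)·185.9293]/1.32 = 132.2774. B = V − Δ·S = 158.6102.
The time-0 hedge costs 132.2774, which is the no-arbitrage price.

(0,0): Delta=-0.1667 Bond=158.6102
(1,0): Delta=-0.5926 Bond=269.2626
(1,1): Delta=-0.0988 Bond=194.0429
V0=132.2774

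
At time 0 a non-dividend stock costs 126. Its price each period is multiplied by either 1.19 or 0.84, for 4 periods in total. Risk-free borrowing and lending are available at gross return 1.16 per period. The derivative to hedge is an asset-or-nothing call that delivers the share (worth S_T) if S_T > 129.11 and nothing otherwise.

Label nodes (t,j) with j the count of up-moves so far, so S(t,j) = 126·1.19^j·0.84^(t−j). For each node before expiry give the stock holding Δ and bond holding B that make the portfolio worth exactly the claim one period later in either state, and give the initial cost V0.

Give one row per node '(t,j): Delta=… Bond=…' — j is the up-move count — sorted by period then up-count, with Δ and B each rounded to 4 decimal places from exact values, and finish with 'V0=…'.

Since d<R<u, set p* = (R−d)/(u−d) = 0.9143; price each node as the discounted p*-expectation of its children.
Terminal payoffs: V(4,0)=0.0000, V(4,1)=0.0000, V(4,2)=0.0000, V(4,3)=178.3572, V(4,4)=252.6727
(3,0): S=74.6807. Δ = (V_up−V_dn)/(S_up−S_dn) = (0.0000−0.0000)/(88.8700−62.7318) = 0.0000. V = [p*·0.0000 + (1−p*)·0.0000]/1.16 = 0.0000. B = V − Δ·S = 0.0000.
(3,1): S=105.7977. Δ = (V_up−V_dn)/(S_up−S_dn) = (0.0000−0.0000)/(125.8992−88.8700) = 0.0000. V = [p*·0.0000 + (1−p*)·0.0000]/1.16 = 0.0000. B = V − Δ·S = 0.0000.
(3,2): S=149.8800. Δ = (V_up−V_dn)/(S_up−S_dn) = (178.3572−0.0000)/(178.3572−125.8992) = 3.4000. V = [p*·178.3572 + (1−p*)·0.0000]/1.16 = 140.5771. B = V − Δ·S = -369.0150.
(3,3): S=212.3300. Δ = (V_up−V_dn)/(S_up−S_dn) = (252.6727−178.3572)/(252.6727−178.3572) = 1.0000. V = [p*·252.6727 + (1−p*)·178.3572]/1.16 = 212.3300. B = V − Δ·S = 0.0000.
(2,0): S=88.9056. Δ = (V_up−V_dn)/(S_up−S_dn) = (0.0000−0.0000)/(105.7977−74.6807) = 0.0000. V = [p*·0.0000 + (1−p*)·0.0000]/1.16 = 0.0000. B = V − Δ·S = 0.0000.
(2,1): S=125.9496. Δ = (V_up−V_dn)/(S_up−S_dn) = (140.5771−0.0000)/(149.8800−105.7977) = 3.1890. V = [p*·140.5771 + (1−p*)·0.0000]/1.16 = 110.7997. B = V − Δ·S = -290.8492.
(2,2): S=178.4286. Δ = (V_up−V_dn)/(S_up−S_dn) = (212.3300−140.5771)/(212.3300−149.8800) = 1.1490. V = [p*·212.3300 + (1−p*)·140.5771]/1.16 = 177.7412. B = V − Δ·S = -27.2671.
(1,0): S=105.8400. Δ = (V_up−V_dn)/(S_up−S_dn) = (110.7997−0.0000)/(125.9496−88.9056) = 2.9910. V = [p*·110.7997 + (1−p*)·0.0000]/1.16 = 87.3298. B = V − Δ·S = -229.2408.
(1,1): S=149.9400. Δ = (V_up−V_dn)/(S_up−S_dn) = (177.7412−110.7997)/(178.4286−125.9496) = 1.2756. V = [p*·177.7412 + (1−p*)·110.7997]/1.16 = 148.2788. B = V − Δ·S = -42.9826.
(0,0): S=126.0000. Δ = (V_up−V_dn)/(S_up−S_dn) = (148.2788−87.3298)/(149.9400−105.8400) = 1.3821. V = [p*·148.2788 + (1−p*)·87.3298]/1.16 = 123.3229. B = V − Δ·S = -50.8169.
The time-0 hedge costs 123.3229, which is the no-arbitrage price.

(0,0): Delta=1.3821 Bond=-50.8169
(1,0): Delta=2.9910 Bond=-229.2408
(1,1): Delta=1.2756 Bond=-42.9826
(2,0): Delta=0.0000 Bond=0.0000
(2,1): Delta=3.1890 Bond=-290.8492
(2,2): Delta=1.1490 Bond=-27.2671
(3,0): Delta=0.0000 Bond=0.0000
(3,1): Delta=0.0000 Bond=0.0000
(3,2): Delta=3.4000 Bond=-369.0150
(3,3): Delta=1.0000 Bond=0.0000
V0=123.3229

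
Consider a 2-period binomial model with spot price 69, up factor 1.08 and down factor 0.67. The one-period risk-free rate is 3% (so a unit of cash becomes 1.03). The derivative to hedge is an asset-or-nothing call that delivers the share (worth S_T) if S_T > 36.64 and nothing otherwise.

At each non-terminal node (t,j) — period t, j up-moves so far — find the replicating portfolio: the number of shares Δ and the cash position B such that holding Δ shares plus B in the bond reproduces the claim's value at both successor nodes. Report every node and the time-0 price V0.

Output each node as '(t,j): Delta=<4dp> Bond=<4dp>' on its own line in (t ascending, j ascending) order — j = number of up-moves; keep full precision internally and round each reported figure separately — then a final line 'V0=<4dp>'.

(0,0): Delta=1.1296 Bond=-9.3789
(1,0): Delta=2.6341 Bond=-79.2139
(1,1): Delta=1.0000 Bond=0.0000
V0=68.5658

No-arbitrage ⇒ martingale measure with p* = (R−d)/(u−d) = 0.8780.
Terminal values V(2,·): V(2,0)=0.0000, V(2,1)=49.9284, V(2,2)=80.4816
Node (1,0) S=46.2300: V=(p*·49.9284+(1−p*)·0.0000)/1.03=42.5627; Δ=(49.9284−0.0000)/(49.9284−30.9741)=2.6341; B=V−Δ·S=-79.2139
Node (1,1) S=74.5200: V=(p*·80.4816+(1−p*)·49.9284)/1.03=74.5200; Δ=(80.4816−49.9284)/(80.4816−49.9284)=1.0000; B=V−Δ·S=0.0000
Node (0,0) S=69.0000: V=(p*·74.5200+(1−p*)·42.5627)/1.03=68.5658; Δ=(74.5200−42.5627)/(74.5200−46.2300)=1.1296; B=V−Δ·S=-9.3789
Check: Δ(0,0)·S0 + B(0,0) = 68.5658 = V0.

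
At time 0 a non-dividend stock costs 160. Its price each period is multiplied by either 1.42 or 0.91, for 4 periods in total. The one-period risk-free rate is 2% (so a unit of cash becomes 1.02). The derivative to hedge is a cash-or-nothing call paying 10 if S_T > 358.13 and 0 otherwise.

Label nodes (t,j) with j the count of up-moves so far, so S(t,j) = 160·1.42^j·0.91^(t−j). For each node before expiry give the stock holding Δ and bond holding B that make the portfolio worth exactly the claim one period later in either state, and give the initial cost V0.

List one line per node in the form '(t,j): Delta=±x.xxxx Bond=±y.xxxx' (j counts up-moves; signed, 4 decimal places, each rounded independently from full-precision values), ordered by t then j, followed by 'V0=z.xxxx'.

(0,0): Delta=0.0126 Bond=-1.7117
(1,0): Delta=0.0060 Bond=-0.7822
(1,1): Delta=0.0281 Bond=-5.2503
(2,0): Delta=0.0000 Bond=0.0000
(2,1): Delta=0.0201 Bond=-3.6991
(2,2): Delta=0.0467 Bond=-11.3781
(3,0): Delta=0.0000 Bond=0.0000
(3,1): Delta=0.0000 Bond=0.0000
(3,2): Delta=0.0668 Bond=-17.4933
(3,3): Delta=0.0000 Bond=9.8039
V0=0.3108

Under the risk-neutral measure, an up-move has probability p* = (R−d)/(u−d) = 0.2157 and values discount at R = 1.02.
Terminal payoffs: V(4,0)=0.0000, V(4,1)=0.0000, V(4,2)=0.0000, V(4,3)=10.0000, V(4,4)=10.0000
(3,0): S=120.5714. Δ = (V_up−V_dn)/(S_up−S_dn) = (0.0000−0.0000)/(171.2113−109.7199) = 0.0000. V = [p*·0.0000 + (1−p*)·0.0000]/1.02 = 0.0000. B = V − Δ·S = 0.0000.
(3,1): S=188.1443. Δ = (V_up−V_dn)/(S_up−S_dn) = (0.0000−0.0000)/(267.1649−171.2113) = 0.0000. V = [p*·0.0000 + (1−p*)·0.0000]/1.02 = 0.0000. B = V − Δ·S = 0.0000.
(3,2): S=293.5878. Δ = (V_up−V_dn)/(S_up−S_dn) = (10.0000−0.0000)/(416.8947−267.1649) = 0.0668. V = [p*·10.0000 + (1−p*)·0.0000]/1.02 = 2.1146. B = V − Δ·S = -17.4933.
(3,3): S=458.1261. Δ = (V_up−V_dn)/(S_up−S_dn) = (10.0000−10.0000)/(650.5390−416.8947) = 0.0000. V = [p*·10.0000 + (1−p*)·10.0000]/1.02 = 9.8039. B = V − Δ·S = 9.8039.
(2,0): S=132.4960. Δ = (V_up−V_dn)/(S_up−S_dn) = (0.0000−0.0000)/(188.1443−120.5714) = 0.0000. V = [p*·0.0000 + (1−p*)·0.0000]/1.02 = 0.0000. B = V − Δ·S = 0.0000.
(2,1): S=206.7520. Δ = (V_up−V_dn)/(S_up−S_dn) = (2.1146−0.0000)/(293.5878−188.1443) = 0.0201. V = [p*·2.1146 + (1−p*)·0.0000]/1.02 = 0.4471. B = V − Δ·S = -3.6991.
(2,2): S=322.6240. Δ = (V_up−V_dn)/(S_up−S_dn) = (9.8039−2.1146)/(458.1261−293.5878) = 0.0467. V = [p*·9.8039 + (1−p*)·2.1146]/1.02 = 3.6991. B = V − Δ·S = -11.3781.
(1,0): S=145.6000. Δ = (V_up−V_dn)/(S_up−S_dn) = (0.4471−0.0000)/(206.7520−132.4960) = 0.0060. V = [p*·0.4471 + (1−p*)·0.0000]/1.02 = 0.0946. B = V − Δ·S = -0.7822.
(1,1): S=227.2000. Δ = (V_up−V_dn)/(S_up−S_dn) = (3.6991−0.4471)/(322.6240−206.7520) = 0.0281. V = [p*·3.6991 + (1−p*)·0.4471]/1.02 = 1.1260. B = V − Δ·S = -5.2503.
(0,0): S=160.0000. Δ = (V_up−V_dn)/(S_up−S_dn) = (1.1260−0.0946)/(227.2000−145.6000) = 0.0126. V = [p*·1.1260 + (1−p*)·0.0946]/1.02 = 0.3108. B = V − Δ·S = -1.7117.
Check: Δ(0,0)·S0 + B(0,0) = 0.3108 = V0.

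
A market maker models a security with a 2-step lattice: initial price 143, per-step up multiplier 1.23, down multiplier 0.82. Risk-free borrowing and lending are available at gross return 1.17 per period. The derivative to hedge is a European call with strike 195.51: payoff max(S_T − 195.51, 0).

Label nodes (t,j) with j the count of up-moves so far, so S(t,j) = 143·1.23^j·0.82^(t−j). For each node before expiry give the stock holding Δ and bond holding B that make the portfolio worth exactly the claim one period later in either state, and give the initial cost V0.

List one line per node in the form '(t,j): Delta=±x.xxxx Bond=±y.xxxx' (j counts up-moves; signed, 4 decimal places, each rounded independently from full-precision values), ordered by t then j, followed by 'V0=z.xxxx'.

(0,0): Delta=0.2593 Bond=-25.9854
(1,0): Delta=0.0000 Bond=0.0000
(1,1): Delta=0.2889 Bond=-35.6149
V0=11.0913

Risk-neutral probability p* = (R−d)/(u−d) = (1.17−0.82)/(1.23−0.82) = 0.8537.
Terminal values V(2,·): V(2,0)=0.0000, V(2,1)=0.0000, V(2,2)=20.8347
Node (1,0) S=117.2600: V=(p*·0.0000+(1−p*)·0.0000)/1.17=0.0000; Δ=(0.0000−0.0000)/(144.2298−96.1532)=0.0000; B=V−Δ·S=0.0000
Node (1,1) S=175.8900: V=(p*·20.8347+(1−p*)·0.0000)/1.17=15.2015; Δ=(20.8347−0.0000)/(216.3447−144.2298)=0.2889; B=V−Δ·S=-35.6149
Node (0,0) S=143.0000: V=(p*·15.2015+(1−p*)·0.0000)/1.17=11.0913; Δ=(15.2015−0.0000)/(175.8900−117.2600)=0.2593; B=V−Δ·S=-25.9854
Self-financing check: at every node Δ·S+B equals the discounted successor values.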